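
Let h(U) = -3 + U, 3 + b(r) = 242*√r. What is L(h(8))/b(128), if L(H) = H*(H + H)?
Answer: 150/7496183 + 96800*√2/7496183 ≈ 0.018282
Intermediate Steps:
b(r) = -3 + 242*√r
L(H) = 2*H² (L(H) = H*(2*H) = 2*H²)
L(h(8))/b(128) = (2*(-3 + 8)²)/(-3 + 242*√128) = (2*5²)/(-3 + 242*(8*√2)) = (2*25)/(-3 + 1936*√2) = 50/(-3 + 1936*√2)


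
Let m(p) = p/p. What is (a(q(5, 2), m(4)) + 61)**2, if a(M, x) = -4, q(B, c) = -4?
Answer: 3249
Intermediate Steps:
m(p) = 1
(a(q(5, 2), m(4)) + 61)**2 = (-4 + 61)**2 = 57**2 = 3249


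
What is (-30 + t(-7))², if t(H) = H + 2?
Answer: 1225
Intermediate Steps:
t(H) = 2 + H
(-30 + t(-7))² = (-30 + (2 - 7))² = (-30 - 5)² = (-35)² = 1225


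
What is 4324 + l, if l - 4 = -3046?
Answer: 1282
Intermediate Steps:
l = -3042 (l = 4 - 3046 = -3042)
4324 + l = 4324 - 3042 = 1282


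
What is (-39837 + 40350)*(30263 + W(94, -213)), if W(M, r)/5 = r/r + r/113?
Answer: 1754059347/113 ≈ 1.5523e+7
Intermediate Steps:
W(M, r) = 5 + 5*r/113 (W(M, r) = 5*(r/r + r/113) = 5*(1 + r*(1/113)) = 5*(1 + r/113) = 5 + 5*r/113)
(-39837 + 40350)*(30263 + W(94, -213)) = (-39837 + 40350)*(30263 + (5 + (5/113)*(-213))) = 513*(30263 + (5 - 1065/113)) = 513*(30263 - 500/113) = 513*(3419219/113) = 1754059347/113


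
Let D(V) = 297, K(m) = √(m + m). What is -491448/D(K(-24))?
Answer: -163816/99 ≈ -1654.7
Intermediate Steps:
K(m) = √2*√m (K(m) = √(2*m) = √2*√m)
-491448/D(K(-24)) = -491448/297 = -491448*1/297 = -163816/99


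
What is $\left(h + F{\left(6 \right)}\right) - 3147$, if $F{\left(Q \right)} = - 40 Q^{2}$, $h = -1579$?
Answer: $-6166$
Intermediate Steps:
$\left(h + F{\left(6 \right)}\right) - 3147 = \left(-1579 - 40 \cdot 6^{2}\right) - 3147 = \left(-1579 - 1440\right) - 3147 = -3019 - 3147 = -6166$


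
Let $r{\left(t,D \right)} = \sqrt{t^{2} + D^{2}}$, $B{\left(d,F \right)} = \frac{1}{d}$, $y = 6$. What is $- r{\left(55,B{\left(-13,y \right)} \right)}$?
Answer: $- \frac{\sqrt{511226}}{13} \approx -55.0$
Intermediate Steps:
$r{\left(t,D \right)} = \sqrt{D^{2} + t^{2}}$
$- r{\left(55,B{\left(-13,y \right)} \right)} = - \sqrt{\left(\frac{1}{-13}\right)^{2} + 55^{2}} = - \sqrt{\left(- \frac{1}{13}\right)^{2} + 3025} = - \sqrt{\frac{1}{169} + 3025} = - \sqrt{\frac{511226}{169}} = - \frac{\sqrt{511226}}{13}$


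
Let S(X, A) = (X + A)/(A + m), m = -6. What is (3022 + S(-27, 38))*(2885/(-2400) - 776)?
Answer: -7216041551/3072 ≈ -2.3490e+6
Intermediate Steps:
S(X, A) = (A + X)/(-6 + A) (S(X, A) = (X + A)/(A - 6) = (A + X)/(-6 + A))
(3022 + S(-27, 38))*(2885/(-2400) - 776) = (3022 + (38 - 27)/(-6 + 38))*(2885/(-2400) - 776) = (3022 + 11/32)*(2885*(-1/2400) - 776) = (3022 + (1/32)*11)*(-577/480 - 776) = (3022 + 11/32)*(-373057/480) = (96715/32)*(-373057/480) = -7216041551/3072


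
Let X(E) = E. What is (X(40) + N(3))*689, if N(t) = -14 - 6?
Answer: 13780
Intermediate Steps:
N(t) = -20
(X(40) + N(3))*689 = (40 - 20)*689 = 20*689 = 13780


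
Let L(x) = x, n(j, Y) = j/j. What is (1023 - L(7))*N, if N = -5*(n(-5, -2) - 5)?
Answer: 20320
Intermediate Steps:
n(j, Y) = 1
N = 20 (N = -5*(1 - 5) = -5*(-4) = 20)
(1023 - L(7))*N = (1023 - 1*7)*20 = (1023 - 7)*20 = 1016*20 = 20320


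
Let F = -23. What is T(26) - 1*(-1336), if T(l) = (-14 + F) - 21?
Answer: 1278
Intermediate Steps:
T(l) = -58 (T(l) = (-14 - 23) - 21 = -37 - 21 = -58)
T(26) - 1*(-1336) = -58 - 1*(-1336) = -58 + 1336 = 1278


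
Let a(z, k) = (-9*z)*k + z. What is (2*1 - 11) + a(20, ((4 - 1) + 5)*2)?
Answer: -2869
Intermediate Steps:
a(z, k) = z - 9*k*z (a(z, k) = -9*k*z + z = z - 9*k*z)
(2*1 - 11) + a(20, ((4 - 1) + 5)*2) = (2*1 - 11) + 20*(1 - 9*((4 - 1) + 5)*2) = (2 - 11) + 20*(1 - 9*(3 + 5)*2) = -9 + 20*(1 - 72*2) = -9 + 20*(1 - 9*16) = -9 + 20*(1 - 144) = -9 + 20*(-143) = -9 - 2860 = -2869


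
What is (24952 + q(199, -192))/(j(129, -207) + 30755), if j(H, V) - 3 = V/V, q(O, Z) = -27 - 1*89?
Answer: 24836/30759 ≈ 0.80744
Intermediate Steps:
q(O, Z) = -116 (q(O, Z) = -27 - 89 = -116)
j(H, V) = 4 (j(H, V) = 3 + V/V = 3 + 1 = 4)
(24952 + q(199, -192))/(j(129, -207) + 30755) = (24952 - 116)/(4 + 30755) = 24836/30759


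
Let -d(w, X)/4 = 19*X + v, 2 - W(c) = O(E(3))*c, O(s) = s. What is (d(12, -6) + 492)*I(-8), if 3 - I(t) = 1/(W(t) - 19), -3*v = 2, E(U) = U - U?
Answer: 148304/51 ≈ 2907.9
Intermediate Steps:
E(U) = 0
v = -2/3 (v = -1/3*2 = -2/3 ≈ -0.66667)
W(c) = 2 (W(c) = 2 - 0*c = 2 - 1*0 = 2 + 0 = 2)
I(t) = 52/17 (I(t) = 3 - 1/(2 - 19) = 3 - 1/(-17) = 3 - 1*(-1/17) = 3 + 1/17 = 52/17)
d(w, X) = 8/3 - 76*X (d(w, X) = -4*(19*X - 2/3) = -4*(-2/3 + 19*X) = 8/3 - 76*X)
(d(12, -6) + 492)*I(-8) = ((8/3 - 76*(-6)) + 492)*(52/17) = ((8/3 + 456) + 492)*(52/17) = (1376/3 + 492)*(52/17) = (2852/3)*(52/17) = 148304/51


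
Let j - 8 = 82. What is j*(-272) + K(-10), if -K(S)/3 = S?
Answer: -24450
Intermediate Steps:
j = 90 (j = 8 + 82 = 90)
K(S) = -3*S
j*(-272) + K(-10) = 90*(-272) - 3*(-10) = -24480 + 30 = -24450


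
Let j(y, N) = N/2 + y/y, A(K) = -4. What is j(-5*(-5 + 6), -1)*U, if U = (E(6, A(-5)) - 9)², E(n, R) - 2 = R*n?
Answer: 961/2 ≈ 480.50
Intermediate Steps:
j(y, N) = 1 + N/2 (j(y, N) = N*(½) + 1 = N/2 + 1 = 1 + N/2)
E(n, R) = 2 + R*n
U = 961 (U = ((2 - 4*6) - 9)² = ((2 - 24) - 9)² = (-22 - 9)² = (-31)² = 961)
j(-5*(-5 + 6), -1)*U = (1 + (½)*(-1))*961 = (1 - ½)*961 = (½)*961 = 961/2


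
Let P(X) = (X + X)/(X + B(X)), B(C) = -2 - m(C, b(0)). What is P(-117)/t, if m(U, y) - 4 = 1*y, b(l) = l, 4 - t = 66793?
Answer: -26/912783 ≈ -2.8484e-5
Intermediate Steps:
t = -66789 (t = 4 - 1*66793 = 4 - 66793 = -66789)
m(U, y) = 4 + y (m(U, y) = 4 + 1*y = 4 + y)
B(C) = -6 (B(C) = -2 - (4 + 0) = -2 - 1*4 = -2 - 4 = -6)
P(X) = 2*X/(-6 + X) (P(X) = (X + X)/(X - 6) = (2*X)/(-6 + X) = 2*X/(-6 + X))
P(-117)/t = (2*(-117)/(-6 - 117))/(-66789) = (2*(-117)/(-123))*(-1/66789) = (2*(-117)*(-1/123))*(-1/66789) = (78/41)*(-1/66789) = -26/912783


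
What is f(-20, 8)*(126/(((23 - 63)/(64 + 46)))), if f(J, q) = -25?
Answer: 17325/2 ≈ 8662.5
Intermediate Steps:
f(-20, 8)*(126/(((23 - 63)/(64 + 46)))) = -3150/((23 - 63)/(64 + 46)) = -3150/((-40/110)) = -3150/((-40*1/110)) = -3150/(-4/11) = -3150*(-11)/4 = -25*(-693/2) = 17325/2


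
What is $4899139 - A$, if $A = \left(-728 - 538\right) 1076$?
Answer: $6261355$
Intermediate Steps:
$A = -1362216$ ($A = \left(-1266\right) 1076 = -1362216$)
$4899139 - A = 4899139 - -1362216 = 4899139 + 1362216 = 6261355$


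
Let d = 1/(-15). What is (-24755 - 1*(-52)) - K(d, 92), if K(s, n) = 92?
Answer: -24795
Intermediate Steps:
d = -1/15 ≈ -0.066667
(-24755 - 1*(-52)) - K(d, 92) = (-24755 - 1*(-52)) - 1*92 = (-24755 + 52) - 92 = -24703 - 92 = -24795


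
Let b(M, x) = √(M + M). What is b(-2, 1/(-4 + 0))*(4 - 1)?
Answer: 6*I ≈ 6.0*I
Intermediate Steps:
b(M, x) = √2*√M (b(M, x) = √(2*M) = √2*√M)
b(-2, 1/(-4 + 0))*(4 - 1) = (√2*√(-2))*(4 - 1) = (√2*(I*√2))*3 = (2*I)*3 = 6*I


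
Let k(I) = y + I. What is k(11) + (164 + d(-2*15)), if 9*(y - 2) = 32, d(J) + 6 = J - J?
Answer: 1571/9 ≈ 174.56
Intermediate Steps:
d(J) = -6 (d(J) = -6 + (J - J) = -6 + 0 = -6)
y = 50/9 (y = 2 + (⅑)*32 = 2 + 32/9 = 50/9 ≈ 5.5556)
k(I) = 50/9 + I
k(11) + (164 + d(-2*15)) = (50/9 + 11) + (164 - 6) = 149/9 + 158 = 1571/9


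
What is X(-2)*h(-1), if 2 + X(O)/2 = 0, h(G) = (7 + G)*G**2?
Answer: -24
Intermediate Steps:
h(G) = G**2*(7 + G)
X(O) = -4 (X(O) = -4 + 2*0 = -4 + 0 = -4)
X(-2)*h(-1) = -4*(-1)**2*(7 - 1) = -4*6 = -24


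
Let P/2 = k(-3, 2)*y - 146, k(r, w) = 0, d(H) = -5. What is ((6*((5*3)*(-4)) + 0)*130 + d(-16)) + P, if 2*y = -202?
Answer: -47097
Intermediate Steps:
y = -101 (y = (½)*(-202) = -101)
P = -292 (P = 2*(0*(-101) - 146) = 2*(0 - 146) = 2*(-146) = -292)
((6*((5*3)*(-4)) + 0)*130 + d(-16)) + P = ((6*((5*3)*(-4)) + 0)*130 - 5) - 292 = ((6*(15*(-4)) + 0)*130 - 5) - 292 = ((6*(-60) + 0)*130 - 5) - 292 = ((-360 + 0)*130 - 5) - 292 = (-360*130 - 5) - 292 = (-46800 - 5) - 292 = -46805 - 292 = -47097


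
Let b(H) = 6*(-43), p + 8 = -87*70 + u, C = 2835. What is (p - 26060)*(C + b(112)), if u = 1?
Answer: -82868589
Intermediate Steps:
p = -6097 (p = -8 + (-87*70 + 1) = -8 + (-6090 + 1) = -8 - 6089 = -6097)
b(H) = -258
(p - 26060)*(C + b(112)) = (-6097 - 26060)*(2835 - 258) = -32157*2577 = -82868589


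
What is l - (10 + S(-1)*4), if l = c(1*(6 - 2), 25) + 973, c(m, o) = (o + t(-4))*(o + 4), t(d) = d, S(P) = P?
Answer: 1576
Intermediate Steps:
c(m, o) = (-4 + o)*(4 + o) (c(m, o) = (o - 4)*(o + 4) = (-4 + o)*(4 + o))
l = 1582 (l = (-16 + 25²) + 973 = (-16 + 625) + 973 = 609 + 973 = 1582)
l - (10 + S(-1)*4) = 1582 - (10 - 1*4) = 1582 - (10 - 4) = 1582 - 1*6 = 1582 - 6 = 1576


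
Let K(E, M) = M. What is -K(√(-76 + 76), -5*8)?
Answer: 40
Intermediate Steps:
-K(√(-76 + 76), -5*8) = -(-5)*8 = -1*(-40) = 40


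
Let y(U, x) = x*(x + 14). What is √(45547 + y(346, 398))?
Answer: √209523 ≈ 457.74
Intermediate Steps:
y(U, x) = x*(14 + x)
√(45547 + y(346, 398)) = √(45547 + 398*(14 + 398)) = √(45547 + 398*412) = √(45547 + 163976) = √209523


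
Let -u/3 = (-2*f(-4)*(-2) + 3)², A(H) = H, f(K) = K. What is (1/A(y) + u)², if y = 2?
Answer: 1026169/4 ≈ 2.5654e+5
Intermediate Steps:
u = -507 (u = -3*(-2*(-4)*(-2) + 3)² = -3*(8*(-2) + 3)² = -3*(-16 + 3)² = -3*(-13)² = -3*169 = -507)
(1/A(y) + u)² = (1/2 - 507)² = (½ - 507)² = (-1013/2)² = 1026169/4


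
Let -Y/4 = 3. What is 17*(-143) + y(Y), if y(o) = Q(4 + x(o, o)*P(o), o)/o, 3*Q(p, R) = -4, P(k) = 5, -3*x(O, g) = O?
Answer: -21878/9 ≈ -2430.9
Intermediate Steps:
Y = -12 (Y = -4*3 = -12)
x(O, g) = -O/3
Q(p, R) = -4/3 (Q(p, R) = (⅓)*(-4) = -4/3)
y(o) = -4/(3*o)
17*(-143) + y(Y) = 17*(-143) - 4/3/(-12) = -2431 - 4/3*(-1/12) = -2431 + ⅑ = -21878/9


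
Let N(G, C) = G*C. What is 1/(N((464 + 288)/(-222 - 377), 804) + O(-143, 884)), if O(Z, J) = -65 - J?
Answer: -599/1173059 ≈ -0.00051063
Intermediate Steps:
N(G, C) = C*G
1/(N((464 + 288)/(-222 - 377), 804) + O(-143, 884)) = 1/(804*((464 + 288)/(-222 - 377)) + (-65 - 1*884)) = 1/(804*(752/(-599)) + (-65 - 884)) = 1/(804*(752*(-1/599)) - 949) = 1/(804*(-752/599) - 949) = 1/(-604608/599 - 949) = 1/(-1173059/599) = -599/1173059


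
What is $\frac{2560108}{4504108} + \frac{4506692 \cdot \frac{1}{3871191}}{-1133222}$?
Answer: $\frac{1403870704444103585}{2469894511971225927} \approx 0.56839$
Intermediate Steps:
$\frac{2560108}{4504108} + \frac{4506692 \cdot \frac{1}{3871191}}{-1133222} = 2560108 \cdot \frac{1}{4504108} + 4506692 \cdot \frac{1}{3871191} \left(- \frac{1}{1133222}\right) = \frac{640027}{1126027} + \frac{4506692}{3871191} \left(- \frac{1}{1133222}\right) = \frac{640027}{1126027} - \frac{2253346}{2193459403701} = \frac{1403870704444103585}{2469894511971225927}$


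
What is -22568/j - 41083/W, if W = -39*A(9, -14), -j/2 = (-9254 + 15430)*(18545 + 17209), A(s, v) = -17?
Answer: -755983764095/12200122896 ≈ -61.965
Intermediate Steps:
j = -441633408 (j = -2*(-9254 + 15430)*(18545 + 17209) = -12352*35754 = -2*220816704 = -441633408)
W = 663 (W = -39*(-17) = 663)
-22568/j - 41083/W = -22568/(-441633408) - 41083/663 = -22568*(-1/441633408) - 41083*1/663 = 2821/55204176 - 41083/663 = -755983764095/12200122896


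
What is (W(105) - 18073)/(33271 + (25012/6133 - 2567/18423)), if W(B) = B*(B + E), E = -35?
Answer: -1211573101257/3759677417854 ≈ -0.32225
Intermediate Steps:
W(B) = B*(-35 + B) (W(B) = B*(B - 35) = B*(-35 + B))
(W(105) - 18073)/(33271 + (25012/6133 - 2567/18423)) = (105*(-35 + 105) - 18073)/(33271 + (25012/6133 - 2567/18423)) = (105*70 - 18073)/(33271 + (25012*(1/6133) - 2567*1/18423)) = (7350 - 18073)/(33271 + (25012/6133 - 2567/18423)) = -10723/(33271 + 445052665/112988259) = -10723/3759677417854/112988259 = -10723*112988259/3759677417854 = -1211573101257/3759677417854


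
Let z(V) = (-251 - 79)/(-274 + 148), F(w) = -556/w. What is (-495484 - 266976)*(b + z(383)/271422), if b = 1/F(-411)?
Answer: -223274389102565/396140409 ≈ -5.6362e+5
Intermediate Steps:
b = 411/556 (b = 1/(-556/(-411)) = 1/(-556*(-1/411)) = 1/(556/411) = 411/556 ≈ 0.73921)
z(V) = 55/21 (z(V) = -330/(-126) = -330*(-1/126) = 55/21)
(-495484 - 266976)*(b + z(383)/271422) = (-495484 - 266976)*(411/556 + (55/21)/271422) = -762460*(411/556 + (55/21)*(1/271422)) = -762460*(411/556 + 55/5699862) = -762460*1171336931/1584561636 = -223274389102565/396140409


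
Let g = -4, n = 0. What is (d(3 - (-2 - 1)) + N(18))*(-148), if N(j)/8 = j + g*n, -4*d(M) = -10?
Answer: -21682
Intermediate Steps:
d(M) = 5/2 (d(M) = -¼*(-10) = 5/2)
N(j) = 8*j (N(j) = 8*(j - 4*0) = 8*(j + 0) = 8*j)
(d(3 - (-2 - 1)) + N(18))*(-148) = (5/2 + 8*18)*(-148) = (5/2 + 144)*(-148) = (293/2)*(-148) = -21682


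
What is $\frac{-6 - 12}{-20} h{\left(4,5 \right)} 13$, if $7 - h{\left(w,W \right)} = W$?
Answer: $\frac{117}{5} \approx 23.4$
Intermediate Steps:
$h{\left(w,W \right)} = 7 - W$
$\frac{-6 - 12}{-20} h{\left(4,5 \right)} 13 = \frac{-6 - 12}{-20} \left(7 - 5\right) 13 = \left(-6 - 12\right) \left(- \frac{1}{20}\right) \left(7 - 5\right) 13 = \left(-18\right) \left(- \frac{1}{20}\right) 2 \cdot 13 = \frac{9}{10} \cdot 2 \cdot 13 = \frac{9}{5} \cdot 13 = \frac{117}{5}$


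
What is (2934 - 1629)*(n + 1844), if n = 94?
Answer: 2529090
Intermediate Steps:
(2934 - 1629)*(n + 1844) = (2934 - 1629)*(94 + 1844) = 1305*1938 = 2529090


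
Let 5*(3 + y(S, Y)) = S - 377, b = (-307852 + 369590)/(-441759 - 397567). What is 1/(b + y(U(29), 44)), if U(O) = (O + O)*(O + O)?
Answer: 2098315/1247084091 ≈ 0.0016826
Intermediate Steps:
U(O) = 4*O**2 (U(O) = (2*O)*(2*O) = 4*O**2)
b = -30869/419663 (b = 61738/(-839326) = 61738*(-1/839326) = -30869/419663 ≈ -0.073557)
y(S, Y) = -392/5 + S/5 (y(S, Y) = -3 + (S - 377)/5 = -3 + (-377 + S)/5 = -3 + (-377/5 + S/5) = -392/5 + S/5)
1/(b + y(U(29), 44)) = 1/(-30869/419663 + (-392/5 + (4*29**2)/5)) = 1/(-30869/419663 + (-392/5 + (4*841)/5)) = 1/(-30869/419663 + (-392/5 + (1/5)*3364)) = 1/(-30869/419663 + (-392/5 + 3364/5)) = 1/(-30869/419663 + 2972/5) = 1/(1247084091/2098315) = 2098315/1247084091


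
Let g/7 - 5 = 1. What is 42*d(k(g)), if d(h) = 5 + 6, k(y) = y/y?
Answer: 462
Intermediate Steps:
g = 42 (g = 35 + 7*1 = 35 + 7 = 42)
k(y) = 1
d(h) = 11
42*d(k(g)) = 42*11 = 462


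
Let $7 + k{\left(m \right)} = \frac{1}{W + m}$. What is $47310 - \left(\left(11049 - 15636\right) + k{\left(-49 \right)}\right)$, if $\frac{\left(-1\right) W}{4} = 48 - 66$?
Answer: $\frac{1193791}{23} \approx 51904.0$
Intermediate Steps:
$W = 72$ ($W = - 4 \left(48 - 66\right) = \left(-4\right) \left(-18\right) = 72$)
$k{\left(m \right)} = -7 + \frac{1}{72 + m}$
$47310 - \left(\left(11049 - 15636\right) + k{\left(-49 \right)}\right) = 47310 - \left(\left(11049 - 15636\right) + \frac{-503 - -343}{72 - 49}\right) = 47310 - \left(-4587 + \frac{-503 + 343}{23}\right) = 47310 - \left(-4587 + \frac{1}{23} \left(-160\right)\right) = 47310 - \left(-4587 - \frac{160}{23}\right) = 47310 - - \frac{105661}{23} = 47310 + \frac{105661}{23} = \frac{1193791}{23}$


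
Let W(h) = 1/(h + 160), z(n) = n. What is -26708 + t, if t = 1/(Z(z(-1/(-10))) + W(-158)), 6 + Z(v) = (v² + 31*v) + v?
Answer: -6116232/229 ≈ -26708.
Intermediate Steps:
Z(v) = -6 + v² + 32*v (Z(v) = -6 + ((v² + 31*v) + v) = -6 + (v² + 32*v) = -6 + v² + 32*v)
W(h) = 1/(160 + h)
t = -100/229 (t = 1/((-6 + (-1/(-10))² + 32*(-1/(-10))) + 1/(160 - 158)) = 1/((-6 + (-1*(-⅒))² + 32*(-1*(-⅒))) + 1/2) = 1/((-6 + (⅒)² + 32*(⅒)) + ½) = 1/((-6 + 1/100 + 16/5) + ½) = 1/(-279/100 + ½) = 1/(-229/100) = -100/229 ≈ -0.43668)
-26708 + t = -26708 - 100/229 = -6116232/229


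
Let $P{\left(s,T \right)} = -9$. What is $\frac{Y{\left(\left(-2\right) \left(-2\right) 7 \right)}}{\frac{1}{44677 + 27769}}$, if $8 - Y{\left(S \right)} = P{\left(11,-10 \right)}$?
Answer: $1231582$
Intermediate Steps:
$Y{\left(S \right)} = 17$ ($Y{\left(S \right)} = 8 - -9 = 8 + 9 = 17$)
$\frac{Y{\left(\left(-2\right) \left(-2\right) 7 \right)}}{\frac{1}{44677 + 27769}} = \frac{17}{\frac{1}{44677 + 27769}} = \frac{17}{\frac{1}{72446}} = 17 \frac{1}{\frac{1}{72446}} = 17 \cdot 72446 = 1231582$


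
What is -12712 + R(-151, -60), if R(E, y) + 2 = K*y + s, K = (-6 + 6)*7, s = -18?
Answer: -12732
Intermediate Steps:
K = 0 (K = 0*7 = 0)
R(E, y) = -20 (R(E, y) = -2 + (0*y - 18) = -2 + (0 - 18) = -2 - 18 = -20)
-12712 + R(-151, -60) = -12712 - 20 = -12732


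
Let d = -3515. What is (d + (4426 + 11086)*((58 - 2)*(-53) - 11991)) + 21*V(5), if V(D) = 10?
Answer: -232047313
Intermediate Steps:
(d + (4426 + 11086)*((58 - 2)*(-53) - 11991)) + 21*V(5) = (-3515 + (4426 + 11086)*((58 - 2)*(-53) - 11991)) + 21*10 = (-3515 + 15512*(56*(-53) - 11991)) + 210 = (-3515 + 15512*(-2968 - 11991)) + 210 = (-3515 + 15512*(-14959)) + 210 = (-3515 - 232044008) + 210 = -232047523 + 210 = -232047313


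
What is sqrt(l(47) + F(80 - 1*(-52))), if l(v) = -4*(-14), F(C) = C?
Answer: 2*sqrt(47) ≈ 13.711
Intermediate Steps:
l(v) = 56
sqrt(l(47) + F(80 - 1*(-52))) = sqrt(56 + (80 - 1*(-52))) = sqrt(56 + (80 + 52)) = sqrt(56 + 132) = sqrt(188) = 2*sqrt(47)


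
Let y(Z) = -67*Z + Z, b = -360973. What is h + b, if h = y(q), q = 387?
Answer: -386515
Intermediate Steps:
y(Z) = -66*Z
h = -25542 (h = -66*387 = -25542)
h + b = -25542 - 360973 = -386515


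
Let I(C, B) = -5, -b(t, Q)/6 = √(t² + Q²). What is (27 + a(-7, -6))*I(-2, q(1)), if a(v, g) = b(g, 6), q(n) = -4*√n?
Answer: -135 + 180*√2 ≈ 119.56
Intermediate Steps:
b(t, Q) = -6*√(Q² + t²) (b(t, Q) = -6*√(t² + Q²) = -6*√(Q² + t²))
a(v, g) = -6*√(36 + g²) (a(v, g) = -6*√(6² + g²) = -6*√(36 + g²))
(27 + a(-7, -6))*I(-2, q(1)) = (27 - 6*√(36 + (-6)²))*(-5) = (27 - 6*√(36 + 36))*(-5) = (27 - 36*√2)*(-5) = -135 + 180*√2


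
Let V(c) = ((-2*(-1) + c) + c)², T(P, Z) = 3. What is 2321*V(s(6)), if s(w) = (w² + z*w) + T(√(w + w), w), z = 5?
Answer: 45491600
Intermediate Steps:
s(w) = 3 + w² + 5*w (s(w) = (w² + 5*w) + 3 = 3 + w² + 5*w)
V(c) = (2 + 2*c)² (V(c) = ((2 + c) + c)² = (2 + 2*c)²)
2321*V(s(6)) = 2321*(4*(1 + (3 + 6² + 5*6))²) = 2321*(4*(1 + (3 + 36 + 30))²) = 2321*(4*(1 + 69)²) = 2321*(4*70²) = 2321*(4*4900) = 2321*19600 = 45491600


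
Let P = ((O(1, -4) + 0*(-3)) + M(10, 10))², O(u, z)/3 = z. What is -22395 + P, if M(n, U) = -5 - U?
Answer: -21666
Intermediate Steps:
O(u, z) = 3*z
P = 729 (P = ((3*(-4) + 0*(-3)) + (-5 - 1*10))² = ((-12 + 0) + (-5 - 10))² = (-12 - 15)² = (-27)² = 729)
-22395 + P = -22395 + 729 = -21666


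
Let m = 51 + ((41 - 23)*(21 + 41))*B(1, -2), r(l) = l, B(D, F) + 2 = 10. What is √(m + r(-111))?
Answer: 2*√2217 ≈ 94.170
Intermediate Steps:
B(D, F) = 8 (B(D, F) = -2 + 10 = 8)
m = 8979 (m = 51 + ((41 - 23)*(21 + 41))*8 = 51 + (18*62)*8 = 51 + 1116*8 = 51 + 8928 = 8979)
√(m + r(-111)) = √(8979 - 111) = √8868 = 2*√2217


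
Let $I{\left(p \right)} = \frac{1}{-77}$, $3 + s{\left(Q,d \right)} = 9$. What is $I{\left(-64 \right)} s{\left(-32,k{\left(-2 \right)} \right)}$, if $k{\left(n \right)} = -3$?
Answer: $- \frac{6}{77} \approx -0.077922$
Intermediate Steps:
$s{\left(Q,d \right)} = 6$ ($s{\left(Q,d \right)} = -3 + 9 = 6$)
$I{\left(p \right)} = - \frac{1}{77}$
$I{\left(-64 \right)} s{\left(-32,k{\left(-2 \right)} \right)} = \left(- \frac{1}{77}\right) 6 = - \frac{6}{77}$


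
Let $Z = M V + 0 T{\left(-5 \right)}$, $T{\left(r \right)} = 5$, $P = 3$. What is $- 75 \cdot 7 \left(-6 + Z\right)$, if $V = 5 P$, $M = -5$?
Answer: $42525$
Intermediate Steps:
$V = 15$ ($V = 5 \cdot 3 = 15$)
$Z = -75$ ($Z = \left(-5\right) 15 + 0 \cdot 5 = -75 + 0 = -75$)
$- 75 \cdot 7 \left(-6 + Z\right) = - 75 \cdot 7 \left(-6 - 75\right) = - 75 \cdot 7 \left(-81\right) = \left(-75\right) \left(-567\right) = 42525$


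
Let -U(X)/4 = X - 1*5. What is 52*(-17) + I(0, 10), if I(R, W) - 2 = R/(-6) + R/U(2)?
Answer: -882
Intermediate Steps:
U(X) = 20 - 4*X (U(X) = -4*(X - 1*5) = -4*(X - 5) = -4*(-5 + X) = 20 - 4*X)
I(R, W) = 2 - R/12 (I(R, W) = 2 + (R/(-6) + R/(20 - 4*2)) = 2 + (R*(-⅙) + R/(20 - 8)) = 2 + (-R/6 + R/12) = 2 - R/12)
52*(-17) + I(0, 10) = 52*(-17) + (2 - 1/12*0) = -884 + (2 + 0) = -884 + 2 = -882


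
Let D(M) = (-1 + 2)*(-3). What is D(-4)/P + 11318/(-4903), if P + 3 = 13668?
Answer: -51558393/22333165 ≈ -2.3086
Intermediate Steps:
P = 13665 (P = -3 + 13668 = 13665)
D(M) = -3 (D(M) = 1*(-3) = -3)
D(-4)/P + 11318/(-4903) = -3/13665 + 11318/(-4903) = -3*1/13665 + 11318*(-1/4903) = -1/4555 - 11318/4903 = -51558393/22333165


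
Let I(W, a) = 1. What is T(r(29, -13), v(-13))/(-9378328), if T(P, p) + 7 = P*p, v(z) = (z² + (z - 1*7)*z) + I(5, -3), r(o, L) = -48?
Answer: 20647/9378328 ≈ 0.0022016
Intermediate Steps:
v(z) = 1 + z² + z*(-7 + z) (v(z) = (z² + (z - 1*7)*z) + 1 = (z² + (z - 7)*z) + 1 = (z² + (-7 + z)*z) + 1 = (z² + z*(-7 + z)) + 1 = 1 + z² + z*(-7 + z))
T(P, p) = -7 + P*p
T(r(29, -13), v(-13))/(-9378328) = (-7 - 48*(1 - 7*(-13) + 2*(-13)²))/(-9378328) = (-7 - 48*(1 + 91 + 2*169))*(-1/9378328) = (-7 - 48*(1 + 91 + 338))*(-1/9378328) = (-7 - 48*430)*(-1/9378328) = (-7 - 20640)*(-1/9378328) = -20647*(-1/9378328) = 20647/9378328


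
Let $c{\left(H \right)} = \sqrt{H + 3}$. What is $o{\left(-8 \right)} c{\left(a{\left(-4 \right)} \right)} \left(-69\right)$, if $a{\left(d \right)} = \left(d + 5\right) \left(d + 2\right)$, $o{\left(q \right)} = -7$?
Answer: $483$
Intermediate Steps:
$a{\left(d \right)} = \left(2 + d\right) \left(5 + d\right)$ ($a{\left(d \right)} = \left(5 + d\right) \left(2 + d\right) = \left(2 + d\right) \left(5 + d\right)$)
$c{\left(H \right)} = \sqrt{3 + H}$
$o{\left(-8 \right)} c{\left(a{\left(-4 \right)} \right)} \left(-69\right) = - 7 \sqrt{3 + \left(10 + \left(-4\right)^{2} + 7 \left(-4\right)\right)} \left(-69\right) = - 7 \sqrt{3 + \left(10 + 16 - 28\right)} \left(-69\right) = - 7 \sqrt{3 - 2} \left(-69\right) = - 7 \sqrt{1} \left(-69\right) = \left(-7\right) 1 \left(-69\right) = \left(-7\right) \left(-69\right) = 483$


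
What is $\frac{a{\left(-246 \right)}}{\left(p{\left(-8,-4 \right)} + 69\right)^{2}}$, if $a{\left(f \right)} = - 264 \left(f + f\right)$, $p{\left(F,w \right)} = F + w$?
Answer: $\frac{14432}{361} \approx 39.978$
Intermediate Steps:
$a{\left(f \right)} = - 528 f$ ($a{\left(f \right)} = - 264 \cdot 2 f = - 528 f$)
$\frac{a{\left(-246 \right)}}{\left(p{\left(-8,-4 \right)} + 69\right)^{2}} = \frac{\left(-528\right) \left(-246\right)}{\left(\left(-8 - 4\right) + 69\right)^{2}} = \frac{129888}{\left(-12 + 69\right)^{2}} = \frac{129888}{57^{2}} = \frac{129888}{3249} = 129888 \cdot \frac{1}{3249} = \frac{14432}{361}$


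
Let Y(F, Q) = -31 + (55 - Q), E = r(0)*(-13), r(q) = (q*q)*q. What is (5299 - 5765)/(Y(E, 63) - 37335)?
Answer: 233/18687 ≈ 0.012469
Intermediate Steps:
r(q) = q³ (r(q) = q²*q = q³)
E = 0 (E = 0³*(-13) = 0*(-13) = 0)
Y(F, Q) = 24 - Q
(5299 - 5765)/(Y(E, 63) - 37335) = (5299 - 5765)/((24 - 1*63) - 37335) = -466/((24 - 63) - 37335) = -466/(-39 - 37335) = -466/(-37374) = -466*(-1/37374) = 233/18687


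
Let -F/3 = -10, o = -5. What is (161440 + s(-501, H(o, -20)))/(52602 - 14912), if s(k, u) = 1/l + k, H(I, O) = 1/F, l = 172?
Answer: 27681509/6482680 ≈ 4.2701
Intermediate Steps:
F = 30 (F = -3*(-10) = 30)
H(I, O) = 1/30
s(k, u) = 1/172 + k
(161440 + s(-501, H(o, -20)))/(52602 - 14912) = (161440 + (1/172 - 501))/(52602 - 14912) = (161440 - 86171/172)/37690 = (27681509/172)*(1/37690) = 27681509/6482680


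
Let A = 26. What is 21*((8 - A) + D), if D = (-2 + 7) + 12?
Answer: -21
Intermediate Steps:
D = 17 (D = 5 + 12 = 17)
21*((8 - A) + D) = 21*((8 - 1*26) + 17) = 21*((8 - 26) + 17) = 21*(-18 + 17) = 21*(-1) = -21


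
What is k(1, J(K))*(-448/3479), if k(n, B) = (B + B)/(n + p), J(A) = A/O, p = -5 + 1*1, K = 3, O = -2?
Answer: -64/497 ≈ -0.12877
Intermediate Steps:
p = -4 (p = -5 + 1 = -4)
J(A) = -A/2 (J(A) = A/(-2) = A*(-½) = -A/2)
k(n, B) = 2*B/(-4 + n) (k(n, B) = (B + B)/(n - 4) = (2*B)/(-4 + n) = 2*B/(-4 + n))
k(1, J(K))*(-448/3479) = (2*(-½*3)/(-4 + 1))*(-448/3479) = (2*(-3/2)/(-3))*(-448*1/3479) = (2*(-3/2)*(-⅓))*(-64/497) = 1*(-64/497) = -64/497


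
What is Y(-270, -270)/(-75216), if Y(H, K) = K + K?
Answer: 45/6268 ≈ 0.0071793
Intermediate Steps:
Y(H, K) = 2*K
Y(-270, -270)/(-75216) = (2*(-270))/(-75216) = -540*(-1/75216) = 45/6268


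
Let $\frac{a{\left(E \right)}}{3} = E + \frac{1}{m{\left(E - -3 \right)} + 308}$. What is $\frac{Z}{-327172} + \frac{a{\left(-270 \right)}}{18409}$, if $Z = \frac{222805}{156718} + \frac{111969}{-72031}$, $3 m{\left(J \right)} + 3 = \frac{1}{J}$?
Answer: $- \frac{367814933200512654298417}{8359566965675950735454152} \approx -0.043999$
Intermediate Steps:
$m{\left(J \right)} = -1 + \frac{1}{3 J}$
$Z = - \frac{1498690787}{11288554258}$ ($Z = 222805 \cdot \frac{1}{156718} + 111969 \left(- \frac{1}{72031}\right) = \frac{222805}{156718} - \frac{111969}{72031} = - \frac{1498690787}{11288554258} \approx -0.13276$)
$a{\left(E \right)} = 3 E + \frac{3}{308 + \frac{- \frac{8}{3} - E}{3 + E}}$ ($a{\left(E \right)} = 3 \left(E + \frac{1}{\frac{\frac{1}{3} - \left(E - -3\right)}{E - -3} + 308}\right) = 3 \left(E + \frac{1}{\frac{\frac{1}{3} - \left(E + 3\right)}{E + 3} + 308}\right) = 3 \left(E + \frac{1}{\frac{\frac{1}{3} - \left(3 + E\right)}{3 + E} + 308}\right) = 3 \left(E + \frac{1}{\frac{- \frac{8}{3} - E}{3 + E} + 308}\right) = 3 \left(E + \frac{1}{308 + \frac{- \frac{8}{3} - E}{3 + E}}\right) = 3 E + \frac{3}{308 + \frac{- \frac{8}{3} - E}{3 + E}}$)
$\frac{Z}{-327172} + \frac{a{\left(-270 \right)}}{18409} = - \frac{1498690787}{11288554258 \left(-327172\right)} + \frac{3 \frac{1}{2764 + 921 \left(-270\right)} \left(9 + 921 \left(-270\right)^{2} + 2767 \left(-270\right)\right)}{18409} = \left(- \frac{1498690787}{11288554258}\right) \left(- \frac{1}{327172}\right) + \frac{3 \left(9 + 921 \cdot 72900 - 747090\right)}{2764 - 248670} \cdot \frac{1}{18409} = \frac{1498690787}{3693298873698376} + \frac{3 \left(9 + 67140900 - 747090\right)}{-245906} \cdot \frac{1}{18409} = \frac{1498690787}{3693298873698376} + 3 \left(- \frac{1}{245906}\right) 66393819 \cdot \frac{1}{18409} = \frac{1498690787}{3693298873698376} - \frac{199181457}{4526883554} = - \frac{367814933200512654298417}{8359566965675950735454152}$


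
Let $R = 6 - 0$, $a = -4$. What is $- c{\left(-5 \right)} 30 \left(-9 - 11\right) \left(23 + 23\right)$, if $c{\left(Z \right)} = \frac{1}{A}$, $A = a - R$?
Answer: $-2760$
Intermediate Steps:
$R = 6$ ($R = 6 + 0 = 6$)
$A = -10$ ($A = -4 - 6 = -10$)
$c{\left(Z \right)} = - \frac{1}{10}$ ($c{\left(Z \right)} = \frac{1}{-10} = - \frac{1}{10}$)
$- c{\left(-5 \right)} 30 \left(-9 - 11\right) \left(23 + 23\right) = - \left(- \frac{1}{10}\right) 30 \left(-9 - 11\right) \left(23 + 23\right) = - \left(-3\right) \left(\left(-20\right) 46\right) = - \left(-3\right) \left(-920\right) = \left(-1\right) 2760 = -2760$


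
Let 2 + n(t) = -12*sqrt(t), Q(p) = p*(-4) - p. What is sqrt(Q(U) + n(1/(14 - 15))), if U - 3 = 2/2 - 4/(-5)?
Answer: sqrt(-26 - 12*I) ≈ 1.148 - 5.2266*I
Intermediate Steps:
U = 24/5 (U = 3 + (2/2 - 4/(-5)) = 3 + (2*(1/2) - 4*(-1/5)) = 3 + (1 + 4/5) = 3 + 9/5 = 24/5 ≈ 4.8000)
Q(p) = -5*p (Q(p) = -4*p - p = -5*p)
n(t) = -2 - 12*sqrt(t)
sqrt(Q(U) + n(1/(14 - 15))) = sqrt(-5*24/5 + (-2 - 12*I)) = sqrt(-24 + (-2 - 12*I)) = sqrt(-26 - 12*I)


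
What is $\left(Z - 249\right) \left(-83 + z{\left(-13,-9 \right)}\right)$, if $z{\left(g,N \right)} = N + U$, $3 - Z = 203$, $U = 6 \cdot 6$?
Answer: $25144$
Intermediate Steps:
$U = 36$
$Z = -200$ ($Z = 3 - 203 = -200$)
$z{\left(g,N \right)} = 36 + N$ ($z{\left(g,N \right)} = N + 36 = 36 + N$)
$\left(Z - 249\right) \left(-83 + z{\left(-13,-9 \right)}\right) = \left(-200 - 249\right) \left(-83 + \left(36 - 9\right)\right) = - 449 \left(-83 + 27\right) = \left(-449\right) \left(-56\right) = 25144$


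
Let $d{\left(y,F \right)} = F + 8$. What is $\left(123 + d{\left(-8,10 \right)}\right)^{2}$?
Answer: $19881$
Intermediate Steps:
$d{\left(y,F \right)} = 8 + F$
$\left(123 + d{\left(-8,10 \right)}\right)^{2} = \left(123 + \left(8 + 10\right)\right)^{2} = \left(123 + 18\right)^{2} = 141^{2} = 19881$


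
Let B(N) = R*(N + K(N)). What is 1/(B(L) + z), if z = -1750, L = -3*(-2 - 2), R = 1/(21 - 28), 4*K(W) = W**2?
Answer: -7/12298 ≈ -0.00056920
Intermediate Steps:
K(W) = W**2/4
R = -1/7 (R = 1/(-7) = -1/7 ≈ -0.14286)
L = 12 (L = -3*(-4) = 12)
B(N) = -N/7 - N**2/28 (B(N) = -(N + N**2/4)/7 = -N/7 - N**2/28)
1/(B(L) + z) = 1/((1/28)*12*(-4 - 1*12) - 1750) = 1/((1/28)*12*(-4 - 12) - 1750) = 1/((1/28)*12*(-16) - 1750) = 1/(-48/7 - 1750) = 1/(-12298/7) = -7/12298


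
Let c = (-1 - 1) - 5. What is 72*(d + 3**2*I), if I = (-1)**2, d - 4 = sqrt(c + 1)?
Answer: 936 + 72*I*sqrt(6) ≈ 936.0 + 176.36*I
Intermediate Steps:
c = -7 (c = -2 - 5 = -7)
d = 4 + I*sqrt(6) (d = 4 + sqrt(-7 + 1) = 4 + sqrt(-6) = 4 + I*sqrt(6) ≈ 4.0 + 2.4495*I)
I = 1
72*(d + 3**2*I) = 72*((4 + I*sqrt(6)) + 3**2*1) = 72*((4 + I*sqrt(6)) + 9*1) = 72*((4 + I*sqrt(6)) + 9) = 72*(13 + I*sqrt(6)) = 936 + 72*I*sqrt(6)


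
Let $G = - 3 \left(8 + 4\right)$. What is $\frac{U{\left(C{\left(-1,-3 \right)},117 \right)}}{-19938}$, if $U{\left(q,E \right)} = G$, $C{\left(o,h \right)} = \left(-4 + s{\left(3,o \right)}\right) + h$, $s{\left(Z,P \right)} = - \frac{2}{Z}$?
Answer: $\frac{6}{3323} \approx 0.0018056$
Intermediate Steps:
$C{\left(o,h \right)} = - \frac{14}{3} + h$ ($C{\left(o,h \right)} = \left(-4 - \frac{2}{3}\right) + h = - \frac{14}{3} + h$)
$G = -36$ ($G = \left(-3\right) 12 = -36$)
$U{\left(q,E \right)} = -36$
$\frac{U{\left(C{\left(-1,-3 \right)},117 \right)}}{-19938} = - \frac{36}{-19938} = \left(-36\right) \left(- \frac{1}{19938}\right) = \frac{6}{3323}$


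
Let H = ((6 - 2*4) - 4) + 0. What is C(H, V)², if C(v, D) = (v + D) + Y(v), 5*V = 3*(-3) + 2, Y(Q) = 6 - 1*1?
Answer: 144/25 ≈ 5.7600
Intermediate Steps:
H = -6 (H = ((6 - 8) - 4) + 0 = (-2 - 4) + 0 = -6 + 0 = -6)
Y(Q) = 5 (Y(Q) = 6 - 1 = 5)
V = -7/5 (V = (3*(-3) + 2)/5 = (-9 + 2)/5 = (⅕)*(-7) = -7/5 ≈ -1.4000)
C(v, D) = 5 + D + v (C(v, D) = (v + D) + 5 = (D + v) + 5 = 5 + D + v)
C(H, V)² = (5 - 7/5 - 6)² = (-12/5)² = 144/25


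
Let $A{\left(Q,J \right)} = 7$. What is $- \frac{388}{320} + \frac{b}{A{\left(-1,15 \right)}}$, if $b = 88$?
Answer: $\frac{6361}{560} \approx 11.359$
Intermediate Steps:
$- \frac{388}{320} + \frac{b}{A{\left(-1,15 \right)}} = - \frac{388}{320} + \frac{88}{7} = \left(-388\right) \frac{1}{320} + 88 \cdot \frac{1}{7} = - \frac{97}{80} + \frac{88}{7} = \frac{6361}{560}$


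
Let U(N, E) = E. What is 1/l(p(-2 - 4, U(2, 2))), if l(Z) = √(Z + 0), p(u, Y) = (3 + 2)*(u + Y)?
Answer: -I*√5/10 ≈ -0.22361*I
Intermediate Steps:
p(u, Y) = 5*Y + 5*u (p(u, Y) = 5*(Y + u) = 5*Y + 5*u)
l(Z) = √Z
1/l(p(-2 - 4, U(2, 2))) = 1/(√(5*2 + 5*(-2 - 4))) = 1/(√(10 + 5*(-6))) = 1/(√(10 - 30)) = 1/(√(-20)) = 1/(2*I*√5) = -I*√5/10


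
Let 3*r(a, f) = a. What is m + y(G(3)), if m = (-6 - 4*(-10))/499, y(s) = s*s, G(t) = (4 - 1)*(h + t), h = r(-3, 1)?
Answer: 17998/499 ≈ 36.068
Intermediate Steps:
r(a, f) = a/3
h = -1 (h = (⅓)*(-3) = -1)
G(t) = -3 + 3*t (G(t) = (4 - 1)*(-1 + t) = 3*(-1 + t) = -3 + 3*t)
y(s) = s²
m = 34/499 (m = (-6 + 40)*(1/499) = 34*(1/499) = 34/499 ≈ 0.068136)
m + y(G(3)) = 34/499 + (-3 + 3*3)² = 34/499 + (-3 + 9)² = 34/499 + 6² = 34/499 + 36 = 17998/499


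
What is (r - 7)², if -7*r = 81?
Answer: 16900/49 ≈ 344.90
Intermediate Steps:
r = -81/7 (r = -⅐*81 = -81/7 ≈ -11.571)
(r - 7)² = (-81/7 - 7)² = (-130/7)² = 16900/49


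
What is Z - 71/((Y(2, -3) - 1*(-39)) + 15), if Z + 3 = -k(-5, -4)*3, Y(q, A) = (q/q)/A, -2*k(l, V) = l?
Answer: -3807/322 ≈ -11.823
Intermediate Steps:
k(l, V) = -l/2
Y(q, A) = 1/A
Z = -21/2 (Z = -3 - (-1)*(-5)/2*3 = -3 - 1*5/2*3 = -3 - 5/2*3 = -3 - 15/2 = -21/2 ≈ -10.500)
Z - 71/((Y(2, -3) - 1*(-39)) + 15) = -21/2 - 71/((1/(-3) - 1*(-39)) + 15) = -21/2 - 71/((-1/3 + 39) + 15) = -21/2 - 71/(116/3 + 15) = -21/2 - 71/161/3 = -21/2 - 71*3/161 = -21/2 - 213/161 = -3807/322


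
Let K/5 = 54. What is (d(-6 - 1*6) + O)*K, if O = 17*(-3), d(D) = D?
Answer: -17010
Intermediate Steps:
K = 270 (K = 5*54 = 270)
O = -51
(d(-6 - 1*6) + O)*K = ((-6 - 1*6) - 51)*270 = ((-6 - 6) - 51)*270 = (-12 - 51)*270 = -63*270 = -17010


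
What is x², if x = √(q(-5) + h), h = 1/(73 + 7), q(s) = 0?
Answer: 1/80 ≈ 0.012500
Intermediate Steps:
h = 1/80 ≈ 0.012500
x = √5/20 (x = √(0 + 1/80) = √(1/80) = √5/20 ≈ 0.11180)
x² = (√5/20)² = 1/80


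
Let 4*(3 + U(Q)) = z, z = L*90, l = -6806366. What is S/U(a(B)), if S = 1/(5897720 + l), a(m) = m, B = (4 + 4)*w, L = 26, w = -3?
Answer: -1/528831972 ≈ -1.8910e-9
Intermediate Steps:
B = -24 (B = (4 + 4)*(-3) = 8*(-3) = -24)
z = 2340 (z = 26*90 = 2340)
S = -1/908646 (S = 1/(5897720 - 6806366) = 1/(-908646) = -1/908646 ≈ -1.1005e-6)
U(Q) = 582 (U(Q) = -3 + (¼)*2340 = -3 + 585 = 582)
S/U(a(B)) = -1/908646/582 = -1/908646*1/582 = -1/528831972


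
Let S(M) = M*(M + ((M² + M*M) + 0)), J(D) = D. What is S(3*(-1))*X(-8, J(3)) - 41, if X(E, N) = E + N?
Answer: 184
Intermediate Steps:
S(M) = M*(M + 2*M²) (S(M) = M*(M + ((M² + M²) + 0)) = M*(M + (2*M² + 0)) = M*(M + 2*M²))
S(3*(-1))*X(-8, J(3)) - 41 = ((3*(-1))²*(1 + 2*(3*(-1))))*(-8 + 3) - 41 = ((-3)²*(1 + 2*(-3)))*(-5) - 41 = (9*(1 - 6))*(-5) - 41 = (9*(-5))*(-5) - 41 = -45*(-5) - 41 = 225 - 41 = 184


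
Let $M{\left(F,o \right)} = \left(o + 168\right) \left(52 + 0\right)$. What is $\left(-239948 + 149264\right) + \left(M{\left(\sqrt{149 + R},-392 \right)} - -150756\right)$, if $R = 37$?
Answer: $48424$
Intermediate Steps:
$M{\left(F,o \right)} = 8736 + 52 o$ ($M{\left(F,o \right)} = \left(168 + o\right) 52 = 8736 + 52 o$)
$\left(-239948 + 149264\right) + \left(M{\left(\sqrt{149 + R},-392 \right)} - -150756\right) = \left(-239948 + 149264\right) + \left(\left(8736 + 52 \left(-392\right)\right) - -150756\right) = -90684 + \left(\left(8736 - 20384\right) + 150756\right) = -90684 + \left(-11648 + 150756\right) = -90684 + 139108 = 48424$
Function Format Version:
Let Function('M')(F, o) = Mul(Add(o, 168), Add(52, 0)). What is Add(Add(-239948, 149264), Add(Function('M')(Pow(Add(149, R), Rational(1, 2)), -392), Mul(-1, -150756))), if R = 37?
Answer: 48424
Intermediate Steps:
Function('M')(F, o) = Add(8736, Mul(52, o)) (Function('M')(F, o) = Mul(Add(168, o), 52) = Add(8736, Mul(52, o)))
Add(Add(-239948, 149264), Add(Function('M')(Pow(Add(149, R), Rational(1, 2)), -392), Mul(-1, -150756))) = Add(Add(-239948, 149264), Add(Add(8736, Mul(52, -392)), Mul(-1, -150756))) = Add(-90684, Add(Add(8736, -20384), 150756)) = Add(-90684, Add(-11648, 150756)) = Add(-90684, 139108) = 48424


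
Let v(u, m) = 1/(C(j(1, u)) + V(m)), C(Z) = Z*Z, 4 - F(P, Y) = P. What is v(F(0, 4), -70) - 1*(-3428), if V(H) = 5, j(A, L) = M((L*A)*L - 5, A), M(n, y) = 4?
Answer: 71989/21 ≈ 3428.0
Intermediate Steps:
F(P, Y) = 4 - P
j(A, L) = 4
C(Z) = Z²
v(u, m) = 1/21 (v(u, m) = 1/(4² + 5) = 1/(16 + 5) = 1/21)
v(F(0, 4), -70) - 1*(-3428) = 1/21 - 1*(-3428) = 1/21 + 3428 = 71989/21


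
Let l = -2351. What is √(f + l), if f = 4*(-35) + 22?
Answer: I*√2469 ≈ 49.689*I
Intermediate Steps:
f = -118 (f = -140 + 22 = -118)
√(f + l) = √(-118 - 2351) = √(-2469) = I*√2469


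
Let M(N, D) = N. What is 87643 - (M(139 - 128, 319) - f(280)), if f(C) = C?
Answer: 87912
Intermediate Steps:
87643 - (M(139 - 128, 319) - f(280)) = 87643 - ((139 - 128) - 1*280) = 87643 - (11 - 280) = 87643 - 1*(-269) = 87643 + 269 = 87912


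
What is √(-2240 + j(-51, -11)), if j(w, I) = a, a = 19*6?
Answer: I*√2126 ≈ 46.109*I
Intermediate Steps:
a = 114
j(w, I) = 114
√(-2240 + j(-51, -11)) = √(-2240 + 114) = √(-2126) = I*√2126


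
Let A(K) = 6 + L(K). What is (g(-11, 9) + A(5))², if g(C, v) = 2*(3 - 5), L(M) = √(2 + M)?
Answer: (2 + √7)² ≈ 21.583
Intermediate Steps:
g(C, v) = -4 (g(C, v) = 2*(-2) = -4)
A(K) = 6 + √(2 + K)
(g(-11, 9) + A(5))² = (-4 + (6 + √(2 + 5)))² = (-4 + (6 + √7))² = (2 + √7)²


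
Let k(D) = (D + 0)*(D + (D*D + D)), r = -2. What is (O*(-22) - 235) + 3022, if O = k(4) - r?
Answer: 631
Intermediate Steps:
k(D) = D*(D² + 2*D) (k(D) = D*(D + (D² + D)) = D*(D + (D + D²)) = D*(D² + 2*D))
O = 98 (O = 4²*(2 + 4) - 1*(-2) = 16*6 + 2 = 96 + 2 = 98)
(O*(-22) - 235) + 3022 = (98*(-22) - 235) + 3022 = (-2156 - 235) + 3022 = -2391 + 3022 = 631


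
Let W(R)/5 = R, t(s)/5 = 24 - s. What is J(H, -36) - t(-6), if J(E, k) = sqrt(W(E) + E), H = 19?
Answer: -150 + sqrt(114) ≈ -139.32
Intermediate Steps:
t(s) = 120 - 5*s (t(s) = 5*(24 - s) = 120 - 5*s)
W(R) = 5*R
J(E, k) = sqrt(6)*sqrt(E) (J(E, k) = sqrt(5*E + E) = sqrt(6*E) = sqrt(6)*sqrt(E))
J(H, -36) - t(-6) = sqrt(6)*sqrt(19) - (120 - 5*(-6)) = sqrt(114) - (120 + 30) = sqrt(114) - 1*150 = sqrt(114) - 150 = -150 + sqrt(114)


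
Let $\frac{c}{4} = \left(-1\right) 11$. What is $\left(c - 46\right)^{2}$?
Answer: $8100$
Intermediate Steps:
$c = -44$ ($c = 4 \left(\left(-1\right) 11\right) = 4 \left(-11\right) = -44$)
$\left(c - 46\right)^{2} = \left(-44 - 46\right)^{2} = \left(-90\right)^{2} = 8100$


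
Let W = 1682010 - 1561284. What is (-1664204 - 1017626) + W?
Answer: -2561104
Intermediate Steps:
W = 120726
(-1664204 - 1017626) + W = (-1664204 - 1017626) + 120726 = -2681830 + 120726 = -2561104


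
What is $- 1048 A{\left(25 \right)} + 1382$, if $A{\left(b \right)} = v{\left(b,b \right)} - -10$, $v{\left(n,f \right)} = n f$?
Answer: $-664098$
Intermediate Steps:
$v{\left(n,f \right)} = f n$
$A{\left(b \right)} = 10 + b^{2}$ ($A{\left(b \right)} = b b - -10 = b^{2} + 10 = 10 + b^{2}$)
$- 1048 A{\left(25 \right)} + 1382 = - 1048 \left(10 + 25^{2}\right) + 1382 = - 1048 \left(10 + 625\right) + 1382 = \left(-1048\right) 635 + 1382 = -665480 + 1382 = -664098$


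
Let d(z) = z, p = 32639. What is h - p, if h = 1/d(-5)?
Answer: -163196/5 ≈ -32639.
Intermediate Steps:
h = -1/5 (h = 1/(-5) = -1/5 ≈ -0.20000)
h - p = -1/5 - 1*32639 = -1/5 - 32639 = -163196/5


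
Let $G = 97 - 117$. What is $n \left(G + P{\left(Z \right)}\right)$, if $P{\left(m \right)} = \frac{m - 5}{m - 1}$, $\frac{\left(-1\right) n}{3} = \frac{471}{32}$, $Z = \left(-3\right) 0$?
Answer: $\frac{21195}{32} \approx 662.34$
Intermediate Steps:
$Z = 0$
$n = - \frac{1413}{32}$ ($n = - 3 \cdot \frac{471}{32} = - 3 \cdot 471 \cdot \frac{1}{32} = \left(-3\right) \frac{471}{32} = - \frac{1413}{32} \approx -44.156$)
$P{\left(m \right)} = \frac{-5 + m}{-1 + m}$
$G = -20$ ($G = 97 - 117 = -20$)
$n \left(G + P{\left(Z \right)}\right) = - \frac{1413 \left(-20 + \frac{-5 + 0}{-1 + 0}\right)}{32} = - \frac{1413 \left(-20 + \frac{1}{-1} \left(-5\right)\right)}{32} = - \frac{1413 \left(-20 - -5\right)}{32} = - \frac{1413 \left(-20 + 5\right)}{32} = \left(- \frac{1413}{32}\right) \left(-15\right) = \frac{21195}{32}$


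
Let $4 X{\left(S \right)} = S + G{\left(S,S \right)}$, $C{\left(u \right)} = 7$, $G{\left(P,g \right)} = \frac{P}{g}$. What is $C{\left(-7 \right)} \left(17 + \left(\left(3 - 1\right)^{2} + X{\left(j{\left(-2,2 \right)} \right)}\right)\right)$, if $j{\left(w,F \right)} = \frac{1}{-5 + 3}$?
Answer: $\frac{1183}{8} \approx 147.88$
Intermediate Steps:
$j{\left(w,F \right)} = - \frac{1}{2}$ ($j{\left(w,F \right)} = \frac{1}{-2} = - \frac{1}{2}$)
$X{\left(S \right)} = \frac{1}{4} + \frac{S}{4}$ ($X{\left(S \right)} = \frac{S + \frac{S}{S}}{4} = \frac{S + 1}{4} = \frac{1 + S}{4} = \frac{1}{4} + \frac{S}{4}$)
$C{\left(-7 \right)} \left(17 + \left(\left(3 - 1\right)^{2} + X{\left(j{\left(-2,2 \right)} \right)}\right)\right) = 7 \left(17 + \left(\left(3 - 1\right)^{2} + \left(\frac{1}{4} + \frac{1}{4} \left(- \frac{1}{2}\right)\right)\right)\right) = 7 \left(17 + \left(2^{2} + \left(\frac{1}{4} - \frac{1}{8}\right)\right)\right) = 7 \left(17 + \left(4 + \frac{1}{8}\right)\right) = 7 \left(17 + \frac{33}{8}\right) = 7 \cdot \frac{169}{8} = \frac{1183}{8}$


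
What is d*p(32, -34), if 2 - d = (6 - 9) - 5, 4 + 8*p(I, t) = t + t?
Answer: -90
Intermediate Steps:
p(I, t) = -½ + t/4 (p(I, t) = -½ + (t + t)/8 = -½ + (2*t)/8 = -½ + t/4)
d = 10 (d = 2 - ((6 - 9) - 5) = 2 - (-3 - 5) = 2 - 1*(-8) = 2 + 8 = 10)
d*p(32, -34) = 10*(-½ + (¼)*(-34)) = 10*(-½ - 17/2) = 10*(-9) = -90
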